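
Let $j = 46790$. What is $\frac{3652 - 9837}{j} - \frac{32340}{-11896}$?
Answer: $\frac{17995148}{6957673} \approx 2.5864$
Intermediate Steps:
$\frac{3652 - 9837}{j} - \frac{32340}{-11896} = \frac{3652 - 9837}{46790} - \frac{32340}{-11896} = \left(-6185\right) \frac{1}{46790} - - \frac{8085}{2974} = - \frac{1237}{9358} + \frac{8085}{2974} = \frac{17995148}{6957673}$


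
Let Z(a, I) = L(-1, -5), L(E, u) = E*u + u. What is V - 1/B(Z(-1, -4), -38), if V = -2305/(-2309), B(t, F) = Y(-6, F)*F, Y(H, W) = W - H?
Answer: 2800571/2807744 ≈ 0.99745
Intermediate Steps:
L(E, u) = u + E*u
Z(a, I) = 0 (Z(a, I) = -5*(1 - 1) = -5*0 = 0)
B(t, F) = F*(6 + F) (B(t, F) = (F - 1*(-6))*F = (F + 6)*F = (6 + F)*F = F*(6 + F))
V = 2305/2309 (V = -2305*(-1/2309) = 2305/2309 ≈ 0.99827)
V - 1/B(Z(-1, -4), -38) = 2305/2309 - 1/((-38*(6 - 38))) = 2305/2309 - 1/((-38*(-32))) = 2305/2309 - 1/1216 = 2800571/2807744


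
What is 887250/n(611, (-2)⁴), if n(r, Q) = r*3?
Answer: 22750/47 ≈ 484.04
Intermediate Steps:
n(r, Q) = 3*r
887250/n(611, (-2)⁴) = 887250/((3*611)) = 887250/1833 = 887250*(1/1833) = 22750/47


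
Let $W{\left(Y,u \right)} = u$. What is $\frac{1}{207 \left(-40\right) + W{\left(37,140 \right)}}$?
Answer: $- \frac{1}{8140} \approx -0.00012285$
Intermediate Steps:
$\frac{1}{207 \left(-40\right) + W{\left(37,140 \right)}} = \frac{1}{207 \left(-40\right) + 140} = \frac{1}{-8280 + 140} = \frac{1}{-8140} = - \frac{1}{8140}$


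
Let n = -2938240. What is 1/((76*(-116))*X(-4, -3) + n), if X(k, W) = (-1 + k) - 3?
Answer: -1/2867712 ≈ -3.4871e-7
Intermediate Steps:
X(k, W) = -4 + k
1/((76*(-116))*X(-4, -3) + n) = 1/((76*(-116))*(-4 - 4) - 2938240) = 1/(-8816*(-8) - 2938240) = 1/(70528 - 2938240) = 1/(-2867712) = -1/2867712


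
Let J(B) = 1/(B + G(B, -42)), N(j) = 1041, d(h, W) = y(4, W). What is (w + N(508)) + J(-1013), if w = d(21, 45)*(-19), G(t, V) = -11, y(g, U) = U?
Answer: 190463/1024 ≈ 186.00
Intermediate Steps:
d(h, W) = W
w = -855 (w = 45*(-19) = -855)
J(B) = 1/(-11 + B) (J(B) = 1/(B - 11) = 1/(-11 + B))
(w + N(508)) + J(-1013) = (-855 + 1041) + 1/(-11 - 1013) = 186 + 1/(-1024) = 186 - 1/1024 = 190463/1024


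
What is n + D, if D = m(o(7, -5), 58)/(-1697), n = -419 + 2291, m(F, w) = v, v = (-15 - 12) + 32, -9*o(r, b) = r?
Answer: 3176779/1697 ≈ 1872.0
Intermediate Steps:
o(r, b) = -r/9
v = 5 (v = -27 + 32 = 5)
m(F, w) = 5
n = 1872
D = -5/1697 (D = 5/(-1697) = 5*(-1/1697) = -5/1697 ≈ -0.0029464)
n + D = 1872 - 5/1697 = 3176779/1697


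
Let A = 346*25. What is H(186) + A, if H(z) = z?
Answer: 8836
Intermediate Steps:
A = 8650
H(186) + A = 186 + 8650 = 8836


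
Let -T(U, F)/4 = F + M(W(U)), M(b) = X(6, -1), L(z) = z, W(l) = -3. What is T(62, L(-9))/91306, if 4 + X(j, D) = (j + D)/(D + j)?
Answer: 24/45653 ≈ 0.00052570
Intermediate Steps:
X(j, D) = -3 (X(j, D) = -4 + (j + D)/(D + j) = -4 + (D + j)/(D + j) = -4 + 1 = -3)
M(b) = -3
T(U, F) = 12 - 4*F (T(U, F) = -4*(F - 3) = -4*(-3 + F) = 12 - 4*F)
T(62, L(-9))/91306 = (12 - 4*(-9))/91306 = (12 + 36)*(1/91306) = 48*(1/91306) = 24/45653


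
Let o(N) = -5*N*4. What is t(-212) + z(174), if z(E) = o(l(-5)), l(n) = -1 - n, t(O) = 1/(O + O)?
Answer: -33921/424 ≈ -80.002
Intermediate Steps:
t(O) = 1/(2*O)
o(N) = -20*N
z(E) = -80 (z(E) = -20*(-1 - 1*(-5)) = -20*(-1 + 5) = -20*4 = -80)
t(-212) + z(174) = (1/2)/(-212) - 80 = (1/2)*(-1/212) - 80 = -1/424 - 80 = -33921/424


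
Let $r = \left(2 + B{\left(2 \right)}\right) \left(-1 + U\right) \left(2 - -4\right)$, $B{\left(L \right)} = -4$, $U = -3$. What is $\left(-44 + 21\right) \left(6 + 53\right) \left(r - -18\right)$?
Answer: $-89562$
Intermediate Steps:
$r = 48$ ($r = \left(2 - 4\right) \left(-1 - 3\right) \left(2 - -4\right) = \left(-2\right) \left(-4\right) \left(2 + 4\right) = 8 \cdot 6 = 48$)
$\left(-44 + 21\right) \left(6 + 53\right) \left(r - -18\right) = \left(-44 + 21\right) \left(6 + 53\right) \left(48 - -18\right) = \left(-23\right) 59 \left(48 + \left(-22 + 40\right)\right) = - 1357 \left(48 + 18\right) = \left(-1357\right) 66 = -89562$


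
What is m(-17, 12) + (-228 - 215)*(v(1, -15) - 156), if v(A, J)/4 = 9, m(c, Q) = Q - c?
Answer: 53189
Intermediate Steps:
v(A, J) = 36 (v(A, J) = 4*9 = 36)
m(-17, 12) + (-228 - 215)*(v(1, -15) - 156) = (12 - 1*(-17)) + (-228 - 215)*(36 - 156) = (12 + 17) - 443*(-120) = 29 + 53160 = 53189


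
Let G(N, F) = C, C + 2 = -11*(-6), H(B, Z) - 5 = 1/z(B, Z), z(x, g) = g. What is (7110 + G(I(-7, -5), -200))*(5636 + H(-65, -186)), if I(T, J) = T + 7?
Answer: 3763570075/93 ≈ 4.0468e+7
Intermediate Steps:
H(B, Z) = 5 + 1/Z
I(T, J) = 7 + T
C = 64 (C = -2 - 11*(-6) = -2 + 66 = 64)
G(N, F) = 64
(7110 + G(I(-7, -5), -200))*(5636 + H(-65, -186)) = (7110 + 64)*(5636 + (5 + 1/(-186))) = 7174*(5636 + (5 - 1/186)) = 7174*(5636 + 929/186) = 7174*(1049225/186) = 3763570075/93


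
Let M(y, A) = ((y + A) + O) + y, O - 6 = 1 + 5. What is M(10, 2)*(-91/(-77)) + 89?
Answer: 1421/11 ≈ 129.18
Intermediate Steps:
O = 12 (O = 6 + (1 + 5) = 6 + 6 = 12)
M(y, A) = 12 + A + 2*y (M(y, A) = ((y + A) + 12) + y = ((A + y) + 12) + y = (12 + A + y) + y = 12 + A + 2*y)
M(10, 2)*(-91/(-77)) + 89 = (12 + 2 + 2*10)*(-91/(-77)) + 89 = (12 + 2 + 20)*(-91*(-1/77)) + 89 = 34*(13/11) + 89 = 442/11 + 89 = 1421/11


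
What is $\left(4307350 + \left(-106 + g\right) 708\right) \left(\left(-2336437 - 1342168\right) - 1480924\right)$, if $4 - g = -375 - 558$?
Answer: $-25259495806242$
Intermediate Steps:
$g = 937$ ($g = 4 - \left(-375 - 558\right) = 4 - -933 = 4 + 933 = 937$)
$\left(4307350 + \left(-106 + g\right) 708\right) \left(\left(-2336437 - 1342168\right) - 1480924\right) = \left(4307350 + \left(-106 + 937\right) 708\right) \left(\left(-2336437 - 1342168\right) - 1480924\right) = \left(4307350 + 831 \cdot 708\right) \left(-3678605 - 1480924\right) = \left(4307350 + 588348\right) \left(-5159529\right) = 4895698 \left(-5159529\right) = -25259495806242$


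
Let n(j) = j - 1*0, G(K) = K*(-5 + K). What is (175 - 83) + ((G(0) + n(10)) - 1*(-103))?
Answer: 205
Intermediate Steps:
n(j) = j (n(j) = j + 0 = j)
(175 - 83) + ((G(0) + n(10)) - 1*(-103)) = (175 - 83) + ((0*(-5 + 0) + 10) - 1*(-103)) = 92 + ((0*(-5) + 10) + 103) = 92 + ((0 + 10) + 103) = 92 + (10 + 103) = 92 + 113 = 205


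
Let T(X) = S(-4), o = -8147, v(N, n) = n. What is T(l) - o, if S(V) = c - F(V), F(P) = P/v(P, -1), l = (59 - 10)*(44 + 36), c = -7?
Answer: 8136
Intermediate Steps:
l = 3920 (l = 49*80 = 3920)
F(P) = -P (F(P) = P/(-1) = P*(-1) = -P)
S(V) = -7 + V (S(V) = -7 - (-1)*V = -7 + V)
T(X) = -11 (T(X) = -7 - 4 = -11)
T(l) - o = -11 - 1*(-8147) = -11 + 8147 = 8136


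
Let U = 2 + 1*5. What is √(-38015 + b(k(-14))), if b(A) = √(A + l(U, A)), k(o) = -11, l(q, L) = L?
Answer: √(-38015 + I*√22) ≈ 0.012 + 194.97*I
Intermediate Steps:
U = 7 (U = 2 + 5 = 7)
b(A) = √2*√A (b(A) = √(A + A) = √(2*A) = √2*√A)
√(-38015 + b(k(-14))) = √(-38015 + √2*√(-11)) = √(-38015 + √2*(I*√11)) = √(-38015 + I*√22)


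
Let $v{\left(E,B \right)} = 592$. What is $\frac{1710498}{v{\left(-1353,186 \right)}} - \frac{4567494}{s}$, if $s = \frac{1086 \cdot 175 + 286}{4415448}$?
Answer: $- \frac{23318073283323}{220076} \approx -1.0595 \cdot 10^{8}$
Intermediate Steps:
$s = \frac{23792}{551931}$ ($s = \left(190050 + 286\right) \frac{1}{4415448} = 190336 \cdot \frac{1}{4415448} = \frac{23792}{551931} \approx 0.043107$)
$\frac{1710498}{v{\left(-1353,186 \right)}} - \frac{4567494}{s} = \frac{1710498}{592} - \frac{4567494}{\frac{23792}{551931}} = 1710498 \cdot \frac{1}{592} - \frac{1260470765457}{11896} = \frac{855249}{296} - \frac{1260470765457}{11896} = - \frac{23318073283323}{220076}$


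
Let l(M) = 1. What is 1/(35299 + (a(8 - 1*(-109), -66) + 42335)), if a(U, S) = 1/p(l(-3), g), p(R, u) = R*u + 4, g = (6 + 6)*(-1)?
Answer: 8/621071 ≈ 1.2881e-5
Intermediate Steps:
g = -12 (g = 12*(-1) = -12)
p(R, u) = 4 + R*u
a(U, S) = -1/8 (a(U, S) = 1/(4 + 1*(-12)) = 1/(4 - 12) = 1/(-8) = -1/8)
1/(35299 + (a(8 - 1*(-109), -66) + 42335)) = 1/(35299 + (-1/8 + 42335)) = 1/(35299 + 338679/8) = 1/(621071/8) = 8/621071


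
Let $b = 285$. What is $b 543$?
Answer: $154755$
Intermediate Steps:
$b 543 = 285 \cdot 543 = 154755$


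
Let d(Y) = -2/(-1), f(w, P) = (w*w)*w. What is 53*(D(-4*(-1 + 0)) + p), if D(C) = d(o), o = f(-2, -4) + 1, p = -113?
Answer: -5883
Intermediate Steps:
f(w, P) = w**3 (f(w, P) = w**2*w = w**3)
o = -7 (o = (-2)**3 + 1 = -8 + 1 = -7)
d(Y) = 2 (d(Y) = -2*(-1) = 2)
D(C) = 2
53*(D(-4*(-1 + 0)) + p) = 53*(2 - 113) = 53*(-111) = -5883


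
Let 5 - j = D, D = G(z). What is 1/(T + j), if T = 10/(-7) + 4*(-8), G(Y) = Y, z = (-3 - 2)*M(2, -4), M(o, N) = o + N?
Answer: -7/269 ≈ -0.026022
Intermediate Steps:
M(o, N) = N + o
z = 10 (z = (-3 - 2)*(-4 + 2) = -5*(-2) = 10)
D = 10
T = -234/7 (T = 10*(-⅐) - 32 = -10/7 - 32 = -234/7 ≈ -33.429)
j = -5 (j = 5 - 1*10 = 5 - 10 = -5)
1/(T + j) = 1/(-234/7 - 5) = 1/(-269/7) = -7/269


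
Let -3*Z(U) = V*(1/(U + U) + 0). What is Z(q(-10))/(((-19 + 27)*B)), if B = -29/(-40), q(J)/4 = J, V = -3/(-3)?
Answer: 1/1392 ≈ 0.00071839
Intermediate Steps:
V = 1 (V = -3*(-1/3) = 1)
q(J) = 4*J
B = 29/40 (B = -29*(-1/40) = 29/40 ≈ 0.72500)
Z(U) = -1/(6*U) (Z(U) = -(1/(U + U) + 0)/3 = -(1/(2*U) + 0)/3 = -1/(2*U)/3 = -1/(6*U))
Z(q(-10))/(((-19 + 27)*B)) = (-1/(6*(4*(-10))))/(((-19 + 27)*(29/40))) = (-1/6/(-40))/((8*(29/40))) = (-1/6*(-1/40))/(29/5) = (1/240)*(5/29) = 1/1392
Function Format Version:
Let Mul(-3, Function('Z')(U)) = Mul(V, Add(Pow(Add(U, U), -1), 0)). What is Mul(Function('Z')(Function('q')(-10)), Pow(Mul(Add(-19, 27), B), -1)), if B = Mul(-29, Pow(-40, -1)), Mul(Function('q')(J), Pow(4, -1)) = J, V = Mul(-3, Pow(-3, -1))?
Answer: Rational(1, 1392) ≈ 0.00071839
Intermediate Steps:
V = 1 (V = Mul(-3, Rational(-1, 3)) = 1)
Function('q')(J) = Mul(4, J)
B = Rational(29, 40) (B = Mul(-29, Rational(-1, 40)) = Rational(29, 40) ≈ 0.72500)
Function('Z')(U) = Mul(Rational(-1, 6), Pow(U, -1)) (Function('Z')(U) = Mul(Rational(-1, 3), Mul(1, Add(Pow(Add(U, U), -1), 0))) = Mul(Rational(-1, 3), Mul(1, Add(Pow(Mul(2, U), -1), 0))) = Mul(Rational(-1, 3), Mul(1, Add(Mul(Rational(1, 2), Pow(U, -1)), 0))) = Mul(Rational(-1, 3), Mul(1, Mul(Rational(1, 2), Pow(U, -1)))) = Mul(Rational(-1, 3), Mul(Rational(1, 2), Pow(U, -1))) = Mul(Rational(-1, 6), Pow(U, -1)))
Mul(Function('Z')(Function('q')(-10)), Pow(Mul(Add(-19, 27), B), -1)) = Mul(Mul(Rational(-1, 6), Pow(Mul(4, -10), -1)), Pow(Mul(Add(-19, 27), Rational(29, 40)), -1)) = Mul(Mul(Rational(-1, 6), Pow(-40, -1)), Pow(Mul(8, Rational(29, 40)), -1)) = Mul(Mul(Rational(-1, 6), Rational(-1, 40)), Pow(Rational(29, 5), -1)) = Mul(Rational(1, 240), Rational(5, 29)) = Rational(1, 1392)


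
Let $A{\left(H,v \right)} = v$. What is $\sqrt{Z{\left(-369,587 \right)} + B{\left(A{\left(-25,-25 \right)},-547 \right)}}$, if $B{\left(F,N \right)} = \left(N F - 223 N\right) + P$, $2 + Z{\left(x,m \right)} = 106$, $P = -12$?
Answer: $2 \sqrt{33937} \approx 368.44$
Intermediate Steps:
$Z{\left(x,m \right)} = 104$ ($Z{\left(x,m \right)} = -2 + 106 = 104$)
$B{\left(F,N \right)} = -12 - 223 N + F N$ ($B{\left(F,N \right)} = \left(N F - 223 N\right) - 12 = \left(F N - 223 N\right) - 12 = \left(- 223 N + F N\right) - 12 = -12 - 223 N + F N$)
$\sqrt{Z{\left(-369,587 \right)} + B{\left(A{\left(-25,-25 \right)},-547 \right)}} = \sqrt{104 - -135644} = \sqrt{104 + \left(-12 + 121981 + 13675\right)} = \sqrt{104 + 135644} = \sqrt{135748} = 2 \sqrt{33937}$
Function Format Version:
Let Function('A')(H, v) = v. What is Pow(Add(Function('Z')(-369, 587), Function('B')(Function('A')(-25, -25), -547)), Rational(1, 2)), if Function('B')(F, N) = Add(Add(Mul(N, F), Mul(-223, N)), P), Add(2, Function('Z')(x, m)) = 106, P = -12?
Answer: Mul(2, Pow(33937, Rational(1, 2))) ≈ 368.44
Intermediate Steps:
Function('Z')(x, m) = 104 (Function('Z')(x, m) = Add(-2, 106) = 104)
Function('B')(F, N) = Add(-12, Mul(-223, N), Mul(F, N)) (Function('B')(F, N) = Add(Add(Mul(N, F), Mul(-223, N)), -12) = Add(Add(Mul(F, N), Mul(-223, N)), -12) = Add(Add(Mul(-223, N), Mul(F, N)), -12) = Add(-12, Mul(-223, N), Mul(F, N)))
Pow(Add(Function('Z')(-369, 587), Function('B')(Function('A')(-25, -25), -547)), Rational(1, 2)) = Pow(Add(104, Add(-12, Mul(-223, -547), Mul(-25, -547))), Rational(1, 2)) = Pow(Add(104, Add(-12, 121981, 13675)), Rational(1, 2)) = Pow(Add(104, 135644), Rational(1, 2)) = Pow(135748, Rational(1, 2)) = Mul(2, Pow(33937, Rational(1, 2)))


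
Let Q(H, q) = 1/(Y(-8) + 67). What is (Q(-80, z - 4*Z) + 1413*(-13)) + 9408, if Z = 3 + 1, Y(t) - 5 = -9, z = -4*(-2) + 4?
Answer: -564542/63 ≈ -8961.0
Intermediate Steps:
z = 12 (z = 8 + 4 = 12)
Y(t) = -4 (Y(t) = 5 - 9 = -4)
Z = 4
Q(H, q) = 1/63 (Q(H, q) = 1/(-4 + 67) = 1/63)
(Q(-80, z - 4*Z) + 1413*(-13)) + 9408 = (1/63 + 1413*(-13)) + 9408 = (1/63 - 18369) + 9408 = -1157246/63 + 9408 = -564542/63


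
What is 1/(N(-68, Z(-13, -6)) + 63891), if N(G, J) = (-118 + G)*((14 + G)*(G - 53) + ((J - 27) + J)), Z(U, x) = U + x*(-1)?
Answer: -1/1143807 ≈ -8.7427e-7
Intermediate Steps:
Z(U, x) = U - x
N(G, J) = (-118 + G)*(-27 + 2*J + (-53 + G)*(14 + G)) (N(G, J) = (-118 + G)*((14 + G)*(-53 + G) + ((-27 + J) + J)) = (-118 + G)*((-53 + G)*(14 + G) + (-27 + 2*J)) = (-118 + G)*(-27 + 2*J + (-53 + G)*(14 + G)))
1/(N(-68, Z(-13, -6)) + 63891) = 1/((90742 + (-68)³ - 236*(-13 - 1*(-6)) - 157*(-68)² + 3833*(-68) + 2*(-68)*(-13 - 1*(-6))) + 63891) = 1/((90742 - 314432 - 236*(-13 + 6) - 157*4624 - 260644 + 2*(-68)*(-13 + 6)) + 63891) = 1/((90742 - 314432 - 236*(-7) - 725968 - 260644 + 2*(-68)*(-7)) + 63891) = 1/((90742 - 314432 + 1652 - 725968 - 260644 + 952) + 63891) = 1/(-1207698 + 63891) = 1/(-1143807) = -1/1143807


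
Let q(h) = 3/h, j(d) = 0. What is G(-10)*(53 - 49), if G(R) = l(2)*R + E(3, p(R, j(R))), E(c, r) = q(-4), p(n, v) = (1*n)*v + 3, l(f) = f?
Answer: -83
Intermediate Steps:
p(n, v) = 3 + n*v (p(n, v) = n*v + 3 = 3 + n*v)
E(c, r) = -¾ (E(c, r) = 3/(-4) = 3*(-¼) = -¾)
G(R) = -¾ + 2*R (G(R) = 2*R - ¾ = -¾ + 2*R)
G(-10)*(53 - 49) = (-¾ + 2*(-10))*(53 - 49) = (-¾ - 20)*4 = -83/4*4 = -83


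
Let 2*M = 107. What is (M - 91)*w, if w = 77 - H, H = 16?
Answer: -4575/2 ≈ -2287.5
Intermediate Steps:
M = 107/2 (M = (1/2)*107 = 107/2 ≈ 53.500)
w = 61 (w = 77 - 1*16 = 77 - 16 = 61)
(M - 91)*w = (107/2 - 91)*61 = -75/2*61 = -4575/2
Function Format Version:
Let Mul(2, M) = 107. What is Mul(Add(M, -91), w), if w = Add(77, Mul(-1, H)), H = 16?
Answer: Rational(-4575, 2) ≈ -2287.5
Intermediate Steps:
M = Rational(107, 2) (M = Mul(Rational(1, 2), 107) = Rational(107, 2) ≈ 53.500)
w = 61 (w = Add(77, Mul(-1, 16)) = Add(77, -16) = 61)
Mul(Add(M, -91), w) = Mul(Add(Rational(107, 2), -91), 61) = Mul(Rational(-75, 2), 61) = Rational(-4575, 2)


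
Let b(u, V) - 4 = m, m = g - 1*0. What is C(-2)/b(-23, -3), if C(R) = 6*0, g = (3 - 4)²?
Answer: 0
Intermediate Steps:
g = 1 (g = (-1)² = 1)
C(R) = 0
m = 1 (m = 1 - 1*0 = 1 + 0 = 1)
b(u, V) = 5 (b(u, V) = 4 + 1 = 5)
C(-2)/b(-23, -3) = 0/5 = 0*(⅕) = 0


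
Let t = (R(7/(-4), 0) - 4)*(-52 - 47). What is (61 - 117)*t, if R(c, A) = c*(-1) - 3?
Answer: -29106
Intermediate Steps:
R(c, A) = -3 - c (R(c, A) = -c - 3 = -3 - c)
t = 2079/4 (t = ((-3 - 7/(-4)) - 4)*(-52 - 47) = ((-3 - 7*(-1)/4) - 4)*(-99) = ((-3 - 1*(-7/4)) - 4)*(-99) = ((-3 + 7/4) - 4)*(-99) = (-5/4 - 4)*(-99) = -21/4*(-99) = 2079/4 ≈ 519.75)
(61 - 117)*t = (61 - 117)*(2079/4) = -56*2079/4 = -29106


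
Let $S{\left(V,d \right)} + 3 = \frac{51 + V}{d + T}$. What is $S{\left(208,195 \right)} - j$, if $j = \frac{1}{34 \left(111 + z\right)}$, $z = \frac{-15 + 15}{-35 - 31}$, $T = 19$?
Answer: $- \frac{361414}{201909} \approx -1.79$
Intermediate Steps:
$z = 0$ ($z = \frac{0}{-66} = 0 \left(- \frac{1}{66}\right) = 0$)
$S{\left(V,d \right)} = -3 + \frac{51 + V}{19 + d}$ ($S{\left(V,d \right)} = -3 + \frac{51 + V}{d + 19} = -3 + \frac{51 + V}{19 + d}$)
$j = \frac{1}{3774}$ ($j = \frac{1}{34 \left(111 + 0\right)} = \frac{1}{34 \cdot 111} = \frac{1}{3774} \approx 0.00026497$)
$S{\left(208,195 \right)} - j = \frac{-6 + 208 - 585}{19 + 195} - \frac{1}{3774} = \frac{-6 + 208 - 585}{214} - \frac{1}{3774} = \frac{1}{214} \left(-383\right) - \frac{1}{3774} = - \frac{383}{214} - \frac{1}{3774} = - \frac{361414}{201909}$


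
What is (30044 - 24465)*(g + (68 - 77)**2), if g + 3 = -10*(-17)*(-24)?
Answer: -22327158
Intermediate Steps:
g = -4083 (g = -3 - 10*(-17)*(-24) = -3 + 170*(-24) = -3 - 4080 = -4083)
(30044 - 24465)*(g + (68 - 77)**2) = (30044 - 24465)*(-4083 + (68 - 77)**2) = 5579*(-4083 + (-9)**2) = 5579*(-4083 + 81) = 5579*(-4002) = -22327158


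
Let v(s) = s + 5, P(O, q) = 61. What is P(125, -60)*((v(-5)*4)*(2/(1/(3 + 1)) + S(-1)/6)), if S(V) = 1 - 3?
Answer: 0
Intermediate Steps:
v(s) = 5 + s
S(V) = -2
P(125, -60)*((v(-5)*4)*(2/(1/(3 + 1)) + S(-1)/6)) = 61*(((5 - 5)*4)*(2/(1/(3 + 1)) - 2/6)) = 61*((0*4)*(2/(1/4) - 2*1/6)) = 61*(0*(2/(1/4) - 1/3)) = 61*(0*(2*4 - 1/3)) = 61*(0*(8 - 1/3)) = 61*(0*(23/3)) = 61*0 = 0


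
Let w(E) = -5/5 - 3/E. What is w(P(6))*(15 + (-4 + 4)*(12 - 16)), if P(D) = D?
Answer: -45/2 ≈ -22.500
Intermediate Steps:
w(E) = -1 - 3/E (w(E) = -5*⅕ - 3/E = -1 - 3/E)
w(P(6))*(15 + (-4 + 4)*(12 - 16)) = ((-3 - 1*6)/6)*(15 + (-4 + 4)*(12 - 16)) = ((-3 - 6)/6)*(15 + 0*(-4)) = ((⅙)*(-9))*(15 + 0) = -3/2*15 = -45/2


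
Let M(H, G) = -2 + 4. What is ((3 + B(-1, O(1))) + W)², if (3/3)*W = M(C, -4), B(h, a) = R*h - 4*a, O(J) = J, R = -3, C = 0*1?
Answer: 16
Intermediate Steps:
C = 0
B(h, a) = -4*a - 3*h (B(h, a) = -3*h - 4*a = -4*a - 3*h)
M(H, G) = 2
W = 2
((3 + B(-1, O(1))) + W)² = ((3 + (-4*1 - 3*(-1))) + 2)² = ((3 + (-4 + 3)) + 2)² = ((3 - 1) + 2)² = (2 + 2)² = 4² = 16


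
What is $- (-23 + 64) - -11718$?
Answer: $11677$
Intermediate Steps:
$- (-23 + 64) - -11718 = \left(-1\right) 41 + 11718 = -41 + 11718 = 11677$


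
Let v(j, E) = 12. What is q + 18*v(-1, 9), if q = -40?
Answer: 176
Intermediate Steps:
q + 18*v(-1, 9) = -40 + 18*12 = -40 + 216 = 176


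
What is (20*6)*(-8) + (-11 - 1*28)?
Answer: -999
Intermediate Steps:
(20*6)*(-8) + (-11 - 1*28) = 120*(-8) + (-11 - 28) = -960 - 39 = -999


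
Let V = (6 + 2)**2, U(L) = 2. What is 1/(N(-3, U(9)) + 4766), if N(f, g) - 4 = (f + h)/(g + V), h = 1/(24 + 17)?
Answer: 1353/6453749 ≈ 0.00020965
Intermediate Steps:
V = 64 (V = 8**2 = 64)
h = 1/41 ≈ 0.024390
N(f, g) = 4 + (1/41 + f)/(64 + g) (N(f, g) = 4 + (f + 1/41)/(g + 64) = 4 + (1/41 + f)/(64 + g))
1/(N(-3, U(9)) + 4766) = 1/((10497/41 - 3 + 4*2)/(64 + 2) + 4766) = 1/((10497/41 - 3 + 8)/66 + 4766) = 1/((1/66)*(10702/41) + 4766) = 1/(5351/1353 + 4766) = 1/(6453749/1353) = 1353/6453749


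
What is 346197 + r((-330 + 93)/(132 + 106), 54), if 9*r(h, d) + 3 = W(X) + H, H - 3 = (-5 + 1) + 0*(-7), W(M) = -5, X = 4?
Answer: 346196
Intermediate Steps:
H = -1 (H = 3 + ((-5 + 1) + 0*(-7)) = 3 + (-4 + 0) = 3 - 4 = -1)
r(h, d) = -1 (r(h, d) = -⅓ + (-5 - 1)/9 = -⅓ + (⅑)*(-6) = -⅓ - ⅔ = -1)
346197 + r((-330 + 93)/(132 + 106), 54) = 346197 - 1 = 346196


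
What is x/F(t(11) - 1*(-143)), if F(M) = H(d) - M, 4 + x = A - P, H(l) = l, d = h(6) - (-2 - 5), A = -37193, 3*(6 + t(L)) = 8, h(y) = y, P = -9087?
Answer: 8433/38 ≈ 221.92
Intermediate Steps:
t(L) = -10/3 (t(L) = -6 + (⅓)*8 = -6 + 8/3 = -10/3)
d = 13 (d = 6 - (-2 - 5) = 6 - 1*(-7) = 6 + 7 = 13)
x = -28110 (x = -4 + (-37193 - 1*(-9087)) = -4 + (-37193 + 9087) = -4 - 28106 = -28110)
F(M) = 13 - M
x/F(t(11) - 1*(-143)) = -28110/(13 - (-10/3 - 1*(-143))) = -28110/(13 - (-10/3 + 143)) = -28110/(13 - 1*419/3) = -28110/(13 - 419/3) = -28110/(-380/3) = -28110*(-3/380) = 8433/38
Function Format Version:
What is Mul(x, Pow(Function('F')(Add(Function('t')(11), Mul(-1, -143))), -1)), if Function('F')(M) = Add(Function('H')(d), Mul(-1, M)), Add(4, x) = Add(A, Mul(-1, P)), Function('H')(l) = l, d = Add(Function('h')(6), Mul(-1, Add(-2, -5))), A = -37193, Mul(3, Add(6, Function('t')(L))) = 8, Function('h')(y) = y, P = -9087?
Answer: Rational(8433, 38) ≈ 221.92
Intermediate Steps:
Function('t')(L) = Rational(-10, 3) (Function('t')(L) = Add(-6, Mul(Rational(1, 3), 8)) = Add(-6, Rational(8, 3)) = Rational(-10, 3))
d = 13 (d = Add(6, Mul(-1, Add(-2, -5))) = Add(6, Mul(-1, -7)) = Add(6, 7) = 13)
x = -28110 (x = Add(-4, Add(-37193, Mul(-1, -9087))) = Add(-4, Add(-37193, 9087)) = Add(-4, -28106) = -28110)
Function('F')(M) = Add(13, Mul(-1, M))
Mul(x, Pow(Function('F')(Add(Function('t')(11), Mul(-1, -143))), -1)) = Mul(-28110, Pow(Add(13, Mul(-1, Add(Rational(-10, 3), Mul(-1, -143)))), -1)) = Mul(-28110, Pow(Add(13, Mul(-1, Add(Rational(-10, 3), 143))), -1)) = Mul(-28110, Pow(Add(13, Mul(-1, Rational(419, 3))), -1)) = Mul(-28110, Pow(Add(13, Rational(-419, 3)), -1)) = Mul(-28110, Pow(Rational(-380, 3), -1)) = Mul(-28110, Rational(-3, 380)) = Rational(8433, 38)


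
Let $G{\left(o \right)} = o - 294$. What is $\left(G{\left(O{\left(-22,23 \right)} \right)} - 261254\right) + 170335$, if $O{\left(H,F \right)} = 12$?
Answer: $-91201$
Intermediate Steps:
$G{\left(o \right)} = -294 + o$
$\left(G{\left(O{\left(-22,23 \right)} \right)} - 261254\right) + 170335 = \left(\left(-294 + 12\right) - 261254\right) + 170335 = \left(-282 - 261254\right) + 170335 = -261536 + 170335 = -91201$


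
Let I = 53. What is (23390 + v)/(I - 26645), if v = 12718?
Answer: -3009/2216 ≈ -1.3579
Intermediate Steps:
(23390 + v)/(I - 26645) = (23390 + 12718)/(53 - 26645) = 36108/(-26592) = 36108*(-1/26592) = -3009/2216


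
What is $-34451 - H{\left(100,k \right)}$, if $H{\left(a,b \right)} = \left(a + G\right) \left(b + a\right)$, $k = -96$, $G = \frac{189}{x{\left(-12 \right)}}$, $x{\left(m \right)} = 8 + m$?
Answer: $-34662$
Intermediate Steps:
$G = - \frac{189}{4}$ ($G = \frac{189}{8 - 12} = \frac{189}{-4} = 189 \left(- \frac{1}{4}\right) = - \frac{189}{4} \approx -47.25$)
$H{\left(a,b \right)} = \left(- \frac{189}{4} + a\right) \left(a + b\right)$ ($H{\left(a,b \right)} = \left(a - \frac{189}{4}\right) \left(b + a\right) = \left(- \frac{189}{4} + a\right) \left(a + b\right)$)
$-34451 - H{\left(100,k \right)} = -34451 - \left(100^{2} - 4725 - -4536 + 100 \left(-96\right)\right) = -34451 - \left(10000 - 4725 + 4536 - 9600\right) = -34451 - 211 = -34662$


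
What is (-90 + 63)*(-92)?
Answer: 2484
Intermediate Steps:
(-90 + 63)*(-92) = -27*(-92) = 2484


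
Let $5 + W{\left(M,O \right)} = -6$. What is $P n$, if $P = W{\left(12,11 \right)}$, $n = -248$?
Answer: $2728$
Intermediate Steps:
$W{\left(M,O \right)} = -11$ ($W{\left(M,O \right)} = -5 - 6 = -11$)
$P = -11$
$P n = \left(-11\right) \left(-248\right) = 2728$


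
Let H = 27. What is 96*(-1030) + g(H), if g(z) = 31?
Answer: -98849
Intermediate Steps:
96*(-1030) + g(H) = 96*(-1030) + 31 = -98880 + 31 = -98849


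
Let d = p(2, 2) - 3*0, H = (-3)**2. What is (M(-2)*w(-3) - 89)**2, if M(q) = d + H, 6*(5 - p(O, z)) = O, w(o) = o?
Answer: 16900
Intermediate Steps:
p(O, z) = 5 - O/6
H = 9
d = 14/3 (d = (5 - 1/6*2) - 3*0 = (5 - 1/3) + 0 = 14/3 + 0 = 14/3 ≈ 4.6667)
M(q) = 41/3 (M(q) = 14/3 + 9 = 41/3)
(M(-2)*w(-3) - 89)**2 = ((41/3)*(-3) - 89)**2 = (-41 - 89)**2 = (-130)**2 = 16900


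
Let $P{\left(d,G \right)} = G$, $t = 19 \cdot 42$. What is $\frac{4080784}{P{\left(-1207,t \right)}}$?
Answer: $\frac{2040392}{399} \approx 5113.8$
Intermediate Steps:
$t = 798$
$\frac{4080784}{P{\left(-1207,t \right)}} = \frac{4080784}{798} = 4080784 \cdot \frac{1}{798} = \frac{2040392}{399}$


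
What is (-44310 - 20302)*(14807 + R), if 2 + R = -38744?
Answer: 1546746668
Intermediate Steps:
R = -38746 (R = -2 - 38744 = -38746)
(-44310 - 20302)*(14807 + R) = (-44310 - 20302)*(14807 - 38746) = -64612*(-23939) = 1546746668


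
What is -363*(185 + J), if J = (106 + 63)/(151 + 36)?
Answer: -1147212/17 ≈ -67483.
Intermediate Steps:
J = 169/187 ≈ 0.90374
-363*(185 + J) = -363*(185 + 169/187) = -363*34764/187 = -1147212/17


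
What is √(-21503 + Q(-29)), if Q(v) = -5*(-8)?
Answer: 13*I*√127 ≈ 146.5*I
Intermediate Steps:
Q(v) = 40
√(-21503 + Q(-29)) = √(-21503 + 40) = √(-21463) = 13*I*√127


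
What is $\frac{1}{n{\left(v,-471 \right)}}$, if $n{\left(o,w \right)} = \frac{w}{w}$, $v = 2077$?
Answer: $1$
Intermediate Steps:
$n{\left(o,w \right)} = 1$
$\frac{1}{n{\left(v,-471 \right)}} = 1^{-1} = 1$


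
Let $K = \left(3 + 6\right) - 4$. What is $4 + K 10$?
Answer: $54$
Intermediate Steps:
$K = 5$ ($K = 9 - 4 = 5$)
$4 + K 10 = 4 + 5 \cdot 10 = 4 + 50 = 54$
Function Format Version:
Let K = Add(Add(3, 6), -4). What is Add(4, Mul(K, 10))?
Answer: 54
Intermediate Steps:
K = 5 (K = Add(9, -4) = 5)
Add(4, Mul(K, 10)) = Add(4, Mul(5, 10)) = Add(4, 50) = 54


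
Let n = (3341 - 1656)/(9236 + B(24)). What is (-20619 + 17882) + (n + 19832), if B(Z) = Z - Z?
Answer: 157891105/9236 ≈ 17095.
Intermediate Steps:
B(Z) = 0
n = 1685/9236 (n = (3341 - 1656)/(9236 + 0) = 1685/9236 ≈ 0.18244)
(-20619 + 17882) + (n + 19832) = (-20619 + 17882) + (1685/9236 + 19832) = -2737 + 183170037/9236 = 157891105/9236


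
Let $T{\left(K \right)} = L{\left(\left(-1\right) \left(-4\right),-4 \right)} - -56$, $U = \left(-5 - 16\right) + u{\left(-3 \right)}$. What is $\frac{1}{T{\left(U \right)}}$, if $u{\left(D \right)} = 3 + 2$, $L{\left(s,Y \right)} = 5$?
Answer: $\frac{1}{61} \approx 0.016393$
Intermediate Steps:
$u{\left(D \right)} = 5$
$U = -16$ ($U = \left(-5 - 16\right) + 5 = -21 + 5 = -16$)
$T{\left(K \right)} = 61$ ($T{\left(K \right)} = 5 - -56 = 5 + 56 = 61$)
$\frac{1}{T{\left(U \right)}} = \frac{1}{61}$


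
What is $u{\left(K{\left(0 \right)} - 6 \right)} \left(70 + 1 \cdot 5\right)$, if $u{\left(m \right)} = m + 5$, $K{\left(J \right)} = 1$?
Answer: $0$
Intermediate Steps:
$u{\left(m \right)} = 5 + m$
$u{\left(K{\left(0 \right)} - 6 \right)} \left(70 + 1 \cdot 5\right) = \left(5 + \left(1 - 6\right)\right) \left(70 + 1 \cdot 5\right) = \left(5 + \left(1 - 6\right)\right) \left(70 + 5\right) = \left(5 - 5\right) 75 = 0 \cdot 75 = 0$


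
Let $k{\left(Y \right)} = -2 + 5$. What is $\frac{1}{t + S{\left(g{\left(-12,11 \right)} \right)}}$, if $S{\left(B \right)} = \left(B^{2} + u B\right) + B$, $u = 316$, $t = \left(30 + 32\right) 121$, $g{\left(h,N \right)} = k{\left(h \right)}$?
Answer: $\frac{1}{8462} \approx 0.00011818$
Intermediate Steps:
$k{\left(Y \right)} = 3$
$g{\left(h,N \right)} = 3$
$t = 7502$ ($t = 62 \cdot 121 = 7502$)
$S{\left(B \right)} = B^{2} + 317 B$ ($S{\left(B \right)} = \left(B^{2} + 316 B\right) + B = B^{2} + 317 B$)
$\frac{1}{t + S{\left(g{\left(-12,11 \right)} \right)}} = \frac{1}{7502 + 3 \left(317 + 3\right)} = \frac{1}{7502 + 3 \cdot 320} = \frac{1}{7502 + 960} = \frac{1}{8462}$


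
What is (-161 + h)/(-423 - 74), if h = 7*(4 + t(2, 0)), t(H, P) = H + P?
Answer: 17/71 ≈ 0.23944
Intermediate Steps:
h = 42 (h = 7*(4 + (2 + 0)) = 7*(4 + 2) = 7*6 = 42)
(-161 + h)/(-423 - 74) = (-161 + 42)/(-423 - 74) = -119/(-497) = -119*(-1/497) = 17/71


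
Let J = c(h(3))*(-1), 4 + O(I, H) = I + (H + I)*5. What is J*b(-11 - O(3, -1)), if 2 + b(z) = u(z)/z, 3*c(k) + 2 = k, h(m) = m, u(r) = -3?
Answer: 37/60 ≈ 0.61667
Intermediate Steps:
c(k) = -⅔ + k/3
O(I, H) = -4 + 5*H + 6*I (O(I, H) = -4 + (I + (H + I)*5) = -4 + (I + (5*H + 5*I)) = -4 + (5*H + 6*I) = -4 + 5*H + 6*I)
J = -⅓ (J = (-⅔ + (⅓)*3)*(-1) = (-⅔ + 1)*(-1) = (⅓)*(-1) = -⅓ ≈ -0.33333)
b(z) = -2 - 3/z
J*b(-11 - O(3, -1)) = -(-2 - 3/(-11 - (-4 + 5*(-1) + 6*3)))/3 = -(-2 - 3/(-11 - (-4 - 5 + 18)))/3 = -(-2 - 3/(-11 - 1*9))/3 = -(-2 - 3/(-11 - 9))/3 = -(-2 - 3/(-20))/3 = -(-2 - 3*(-1/20))/3 = -(-2 + 3/20)/3 = -⅓*(-37/20) = 37/60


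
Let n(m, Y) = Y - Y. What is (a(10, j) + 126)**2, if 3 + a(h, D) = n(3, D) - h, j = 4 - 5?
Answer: 12769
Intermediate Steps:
j = -1
n(m, Y) = 0
a(h, D) = -3 - h (a(h, D) = -3 + (0 - h) = -3 - h)
(a(10, j) + 126)**2 = ((-3 - 1*10) + 126)**2 = ((-3 - 10) + 126)**2 = (-13 + 126)**2 = 113**2 = 12769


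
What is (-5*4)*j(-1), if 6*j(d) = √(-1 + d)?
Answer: -10*I*√2/3 ≈ -4.714*I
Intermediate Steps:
j(d) = √(-1 + d)/6
(-5*4)*j(-1) = (-5*4)*(√(-1 - 1)/6) = -10*√(-2)/3 = -10*I*√2/3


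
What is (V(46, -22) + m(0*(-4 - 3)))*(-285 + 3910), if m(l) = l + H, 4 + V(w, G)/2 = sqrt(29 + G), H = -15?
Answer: -83375 + 7250*sqrt(7) ≈ -64193.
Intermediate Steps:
V(w, G) = -8 + 2*sqrt(29 + G)
m(l) = -15 + l (m(l) = l - 15 = -15 + l)
(V(46, -22) + m(0*(-4 - 3)))*(-285 + 3910) = ((-8 + 2*sqrt(29 - 22)) + (-15 + 0*(-4 - 3)))*(-285 + 3910) = ((-8 + 2*sqrt(7)) + (-15 + 0*(-7)))*3625 = ((-8 + 2*sqrt(7)) + (-15 + 0))*3625 = ((-8 + 2*sqrt(7)) - 15)*3625 = (-23 + 2*sqrt(7))*3625 = -83375 + 7250*sqrt(7)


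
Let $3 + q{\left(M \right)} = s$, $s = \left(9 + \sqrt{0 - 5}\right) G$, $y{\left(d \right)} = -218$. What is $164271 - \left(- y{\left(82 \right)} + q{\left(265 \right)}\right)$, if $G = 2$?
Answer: $164038 - 2 i \sqrt{5} \approx 1.6404 \cdot 10^{5} - 4.4721 i$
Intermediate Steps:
$s = 18 + 2 i \sqrt{5}$ ($s = \left(9 + \sqrt{0 - 5}\right) 2 = \left(9 + \sqrt{-5}\right) 2 = \left(9 + i \sqrt{5}\right) 2 = 18 + 2 i \sqrt{5} \approx 18.0 + 4.4721 i$)
$q{\left(M \right)} = 15 + 2 i \sqrt{5}$ ($q{\left(M \right)} = -3 + \left(18 + 2 i \sqrt{5}\right) = 15 + 2 i \sqrt{5}$)
$164271 - \left(- y{\left(82 \right)} + q{\left(265 \right)}\right) = 164271 - \left(233 + 2 i \sqrt{5}\right) = 164038 - 2 i \sqrt{5}$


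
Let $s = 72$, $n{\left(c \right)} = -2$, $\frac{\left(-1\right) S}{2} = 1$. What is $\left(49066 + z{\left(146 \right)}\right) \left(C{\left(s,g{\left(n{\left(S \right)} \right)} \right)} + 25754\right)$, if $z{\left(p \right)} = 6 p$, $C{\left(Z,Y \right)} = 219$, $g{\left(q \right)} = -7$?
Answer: $1297143566$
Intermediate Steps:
$S = -2$ ($S = \left(-2\right) 1 = -2$)
$\left(49066 + z{\left(146 \right)}\right) \left(C{\left(s,g{\left(n{\left(S \right)} \right)} \right)} + 25754\right) = \left(49066 + 6 \cdot 146\right) \left(219 + 25754\right) = \left(49066 + 876\right) 25973 = 49942 \cdot 25973 = 1297143566$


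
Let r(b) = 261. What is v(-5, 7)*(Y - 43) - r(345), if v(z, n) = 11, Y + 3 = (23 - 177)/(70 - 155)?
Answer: -63501/85 ≈ -747.07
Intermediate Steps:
Y = -101/85 (Y = -3 + (23 - 177)/(70 - 155) = -3 - 154/(-85) = -3 - 154*(-1/85) = -3 + 154/85 = -101/85 ≈ -1.1882)
v(-5, 7)*(Y - 43) - r(345) = 11*(-101/85 - 43) - 1*261 = 11*(-3756/85) - 261 = -41316/85 - 261 = -63501/85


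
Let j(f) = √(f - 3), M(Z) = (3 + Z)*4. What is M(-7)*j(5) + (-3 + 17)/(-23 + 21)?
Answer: -7 - 16*√2 ≈ -29.627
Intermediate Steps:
M(Z) = 12 + 4*Z
j(f) = √(-3 + f)
M(-7)*j(5) + (-3 + 17)/(-23 + 21) = (12 + 4*(-7))*√(-3 + 5) + (-3 + 17)/(-23 + 21) = (12 - 28)*√2 + 14/(-2) = -16*√2 + 14*(-½) = -16*√2 - 7 = -7 - 16*√2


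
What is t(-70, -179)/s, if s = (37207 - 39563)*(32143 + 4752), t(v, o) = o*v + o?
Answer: -12351/86924620 ≈ -0.00014209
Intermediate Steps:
t(v, o) = o + o*v
s = -86924620 (s = -2356*36895 = -86924620)
t(-70, -179)/s = -179*(1 - 70)/(-86924620) = -179*(-69)*(-1/86924620) = 12351*(-1/86924620) = -12351/86924620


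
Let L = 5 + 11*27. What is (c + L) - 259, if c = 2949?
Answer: 2992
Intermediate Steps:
L = 302 (L = 5 + 297 = 302)
(c + L) - 259 = (2949 + 302) - 259 = 3251 - 259 = 2992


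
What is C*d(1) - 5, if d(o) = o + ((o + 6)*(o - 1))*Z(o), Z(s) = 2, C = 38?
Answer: 33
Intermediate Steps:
d(o) = o + 2*(-1 + o)*(6 + o) (d(o) = o + ((o + 6)*(o - 1))*2 = o + ((6 + o)*(-1 + o))*2 = o + ((-1 + o)*(6 + o))*2 = o + 2*(-1 + o)*(6 + o))
C*d(1) - 5 = 38*(-12 + 2*1² + 11*1) - 5 = 38*(-12 + 2*1 + 11) - 5 = 38*(-12 + 2 + 11) - 5 = 38*1 - 5 = 38 - 5 = 33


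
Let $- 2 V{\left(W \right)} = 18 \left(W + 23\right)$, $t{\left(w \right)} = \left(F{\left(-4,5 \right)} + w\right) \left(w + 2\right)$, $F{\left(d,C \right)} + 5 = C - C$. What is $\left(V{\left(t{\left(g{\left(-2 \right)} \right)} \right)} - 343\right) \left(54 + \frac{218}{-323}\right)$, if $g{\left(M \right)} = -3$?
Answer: $- \frac{10713328}{323} \approx -33168.0$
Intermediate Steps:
$F{\left(d,C \right)} = -5$ ($F{\left(d,C \right)} = -5 + \left(C - C\right) = -5 + 0 = -5$)
$t{\left(w \right)} = \left(-5 + w\right) \left(2 + w\right)$ ($t{\left(w \right)} = \left(-5 + w\right) \left(w + 2\right) = \left(-5 + w\right) \left(2 + w\right)$)
$V{\left(W \right)} = -207 - 9 W$ ($V{\left(W \right)} = - \frac{18 \left(W + 23\right)}{2} = - \frac{18 \left(23 + W\right)}{2} = - \frac{414 + 18 W}{2} = -207 - 9 W$)
$\left(V{\left(t{\left(g{\left(-2 \right)} \right)} \right)} - 343\right) \left(54 + \frac{218}{-323}\right) = \left(\left(-207 - 9 \left(-10 + \left(-3\right)^{2} - -9\right)\right) - 343\right) \left(54 + \frac{218}{-323}\right) = \left(\left(-207 - 9 \left(-10 + 9 + 9\right)\right) - 343\right) \left(54 + 218 \left(- \frac{1}{323}\right)\right) = \left(\left(-207 - 72\right) - 343\right) \left(54 - \frac{218}{323}\right) = \left(\left(-207 - 72\right) - 343\right) \frac{17224}{323} = \left(-279 - 343\right) \frac{17224}{323} = \left(-622\right) \frac{17224}{323} = - \frac{10713328}{323}$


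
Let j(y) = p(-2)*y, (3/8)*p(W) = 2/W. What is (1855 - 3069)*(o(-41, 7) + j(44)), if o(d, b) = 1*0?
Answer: 427328/3 ≈ 1.4244e+5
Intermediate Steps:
o(d, b) = 0
p(W) = 16/(3*W) (p(W) = 8*(2/W)/3 = 16/(3*W))
j(y) = -8*y/3 (j(y) = ((16/3)/(-2))*y = ((16/3)*(-½))*y = -8*y/3)
(1855 - 3069)*(o(-41, 7) + j(44)) = (1855 - 3069)*(0 - 8/3*44) = -1214*(0 - 352/3) = -1214*(-352/3) = 427328/3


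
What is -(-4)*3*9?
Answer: 108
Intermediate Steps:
-(-4)*3*9 = -4*(-3)*9 = 12*9 = 108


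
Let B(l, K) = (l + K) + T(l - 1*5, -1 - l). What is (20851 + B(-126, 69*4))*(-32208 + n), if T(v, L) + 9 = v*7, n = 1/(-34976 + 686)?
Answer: -4434215468815/6858 ≈ -6.4658e+8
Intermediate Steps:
n = -1/34290 (n = 1/(-34290) = -1/34290 ≈ -2.9163e-5)
T(v, L) = -9 + 7*v (T(v, L) = -9 + v*7 = -9 + 7*v)
B(l, K) = -44 + K + 8*l (B(l, K) = (l + K) + (-9 + 7*(l - 1*5)) = (K + l) + (-9 + 7*(l - 5)) = (K + l) + (-9 + 7*(-5 + l)) = (K + l) + (-9 + (-35 + 7*l)) = (K + l) + (-44 + 7*l) = -44 + K + 8*l)
(20851 + B(-126, 69*4))*(-32208 + n) = (20851 + (-44 + 69*4 + 8*(-126)))*(-32208 - 1/34290) = (20851 + (-44 + 276 - 1008))*(-1104412321/34290) = (20851 - 776)*(-1104412321/34290) = 20075*(-1104412321/34290) = -4434215468815/6858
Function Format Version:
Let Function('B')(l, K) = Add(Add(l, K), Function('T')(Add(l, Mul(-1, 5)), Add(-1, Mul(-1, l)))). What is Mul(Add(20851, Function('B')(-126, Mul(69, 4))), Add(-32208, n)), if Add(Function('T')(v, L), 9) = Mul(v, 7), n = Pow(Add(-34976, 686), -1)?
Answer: Rational(-4434215468815, 6858) ≈ -6.4658e+8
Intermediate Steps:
n = Rational(-1, 34290) (n = Pow(-34290, -1) = Rational(-1, 34290) ≈ -2.9163e-5)
Function('T')(v, L) = Add(-9, Mul(7, v)) (Function('T')(v, L) = Add(-9, Mul(v, 7)) = Add(-9, Mul(7, v)))
Function('B')(l, K) = Add(-44, K, Mul(8, l)) (Function('B')(l, K) = Add(Add(l, K), Add(-9, Mul(7, Add(l, Mul(-1, 5))))) = Add(Add(K, l), Add(-9, Mul(7, Add(l, -5)))) = Add(Add(K, l), Add(-9, Mul(7, Add(-5, l)))) = Add(Add(K, l), Add(-9, Add(-35, Mul(7, l)))) = Add(Add(K, l), Add(-44, Mul(7, l))) = Add(-44, K, Mul(8, l)))
Mul(Add(20851, Function('B')(-126, Mul(69, 4))), Add(-32208, n)) = Mul(Add(20851, Add(-44, Mul(69, 4), Mul(8, -126))), Add(-32208, Rational(-1, 34290))) = Mul(Add(20851, Add(-44, 276, -1008)), Rational(-1104412321, 34290)) = Mul(Add(20851, -776), Rational(-1104412321, 34290)) = Mul(20075, Rational(-1104412321, 34290)) = Rational(-4434215468815, 6858)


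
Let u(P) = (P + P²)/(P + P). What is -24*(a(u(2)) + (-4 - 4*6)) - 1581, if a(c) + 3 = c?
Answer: -873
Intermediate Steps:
u(P) = (P + P²)/(2*P) (u(P) = (P + P²)/((2*P)) = (P + P²)*(1/(2*P)) = (P + P²)/(2*P))
a(c) = -3 + c
-24*(a(u(2)) + (-4 - 4*6)) - 1581 = -24*((-3 + (½ + (½)*2)) + (-4 - 4*6)) - 1581 = -24*((-3 + (½ + 1)) + (-4 - 24)) - 1581 = -24*((-3 + 3/2) - 28) - 1581 = -24*(-3/2 - 28) - 1581 = -24*(-59/2) - 1581 = 708 - 1581 = -873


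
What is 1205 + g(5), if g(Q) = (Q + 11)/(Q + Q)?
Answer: 6033/5 ≈ 1206.6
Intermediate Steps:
g(Q) = (11 + Q)/(2*Q) (g(Q) = (11 + Q)/((2*Q)) = (11 + Q)*(1/(2*Q)) = (11 + Q)/(2*Q))
1205 + g(5) = 1205 + (½)*(11 + 5)/5 = 1205 + (½)*(⅕)*16 = 1205 + 8/5 = 6033/5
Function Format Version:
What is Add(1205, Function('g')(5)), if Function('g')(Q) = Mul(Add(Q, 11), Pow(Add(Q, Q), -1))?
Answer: Rational(6033, 5) ≈ 1206.6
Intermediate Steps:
Function('g')(Q) = Mul(Rational(1, 2), Pow(Q, -1), Add(11, Q)) (Function('g')(Q) = Mul(Add(11, Q), Pow(Mul(2, Q), -1)) = Mul(Add(11, Q), Mul(Rational(1, 2), Pow(Q, -1))) = Mul(Rational(1, 2), Pow(Q, -1), Add(11, Q)))
Add(1205, Function('g')(5)) = Add(1205, Mul(Rational(1, 2), Pow(5, -1), Add(11, 5))) = Add(1205, Mul(Rational(1, 2), Rational(1, 5), 16)) = Add(1205, Rational(8, 5)) = Rational(6033, 5)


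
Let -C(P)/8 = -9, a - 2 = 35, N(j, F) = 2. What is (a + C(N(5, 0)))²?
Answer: 11881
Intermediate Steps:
a = 37 (a = 2 + 35 = 37)
C(P) = 72 (C(P) = -8*(-9) = 72)
(a + C(N(5, 0)))² = (37 + 72)² = 109² = 11881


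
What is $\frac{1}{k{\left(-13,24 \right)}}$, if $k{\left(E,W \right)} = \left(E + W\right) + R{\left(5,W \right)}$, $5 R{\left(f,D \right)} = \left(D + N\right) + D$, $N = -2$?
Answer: $\frac{5}{101} \approx 0.049505$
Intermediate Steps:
$R{\left(f,D \right)} = - \frac{2}{5} + \frac{2 D}{5}$ ($R{\left(f,D \right)} = \frac{\left(D - 2\right) + D}{5} = \frac{\left(-2 + D\right) + D}{5} = \frac{-2 + 2 D}{5} = - \frac{2}{5} + \frac{2 D}{5}$)
$k{\left(E,W \right)} = - \frac{2}{5} + E + \frac{7 W}{5}$ ($k{\left(E,W \right)} = \left(E + W\right) + \left(- \frac{2}{5} + \frac{2 W}{5}\right) = - \frac{2}{5} + E + \frac{7 W}{5}$)
$\frac{1}{k{\left(-13,24 \right)}} = \frac{1}{- \frac{2}{5} - 13 + \frac{7}{5} \cdot 24} = \frac{1}{- \frac{2}{5} - 13 + \frac{168}{5}} = \frac{1}{\frac{101}{5}} = \frac{5}{101}$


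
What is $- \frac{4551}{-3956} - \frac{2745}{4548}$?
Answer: $\frac{409947}{749662} \approx 0.54684$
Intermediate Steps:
$- \frac{4551}{-3956} - \frac{2745}{4548} = \left(-4551\right) \left(- \frac{1}{3956}\right) - \frac{915}{1516} = \frac{4551}{3956} - \frac{915}{1516} = \frac{409947}{749662}$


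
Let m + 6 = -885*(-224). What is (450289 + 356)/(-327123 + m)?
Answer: -150215/42963 ≈ -3.4964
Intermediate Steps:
m = 198234 (m = -6 - 885*(-224) = -6 + 198240 = 198234)
(450289 + 356)/(-327123 + m) = (450289 + 356)/(-327123 + 198234) = 450645/(-128889) = 450645*(-1/128889) = -150215/42963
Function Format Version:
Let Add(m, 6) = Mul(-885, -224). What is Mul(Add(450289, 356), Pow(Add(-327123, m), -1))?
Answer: Rational(-150215, 42963) ≈ -3.4964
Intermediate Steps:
m = 198234 (m = Add(-6, Mul(-885, -224)) = Add(-6, 198240) = 198234)
Mul(Add(450289, 356), Pow(Add(-327123, m), -1)) = Mul(Add(450289, 356), Pow(Add(-327123, 198234), -1)) = Mul(450645, Pow(-128889, -1)) = Mul(450645, Rational(-1, 128889)) = Rational(-150215, 42963)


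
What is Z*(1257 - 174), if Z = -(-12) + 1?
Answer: 14079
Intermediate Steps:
Z = 13 (Z = -12*(-1) + 1 = 12 + 1 = 13)
Z*(1257 - 174) = 13*(1257 - 174) = 13*1083 = 14079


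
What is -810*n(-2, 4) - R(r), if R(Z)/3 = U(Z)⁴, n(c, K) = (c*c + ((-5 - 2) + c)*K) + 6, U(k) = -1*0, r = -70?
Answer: 21060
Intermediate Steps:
U(k) = 0
n(c, K) = 6 + c² + K*(-7 + c) (n(c, K) = (c² + (-7 + c)*K) + 6 = (c² + K*(-7 + c)) + 6 = 6 + c² + K*(-7 + c))
R(Z) = 0 (R(Z) = 3*0⁴ = 3*0 = 0)
-810*n(-2, 4) - R(r) = -810*(6 + (-2)² - 7*4 + 4*(-2)) - 1*0 = -810*(6 + 4 - 28 - 8) + 0 = -810*(-26) + 0 = 21060 + 0 = 21060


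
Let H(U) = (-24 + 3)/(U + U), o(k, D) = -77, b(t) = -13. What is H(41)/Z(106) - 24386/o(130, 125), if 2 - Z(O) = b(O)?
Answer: 9997721/31570 ≈ 316.68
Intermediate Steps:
Z(O) = 15 (Z(O) = 2 - 1*(-13) = 2 + 13 = 15)
H(U) = -21/(2*U) (H(U) = -21*1/(2*U) = -21/(2*U))
H(41)/Z(106) - 24386/o(130, 125) = -21/2/41/15 - 24386/(-77) = -21/2*1/41*(1/15) - 24386*(-1/77) = -21/82*1/15 + 24386/77 = -7/410 + 24386/77 = 9997721/31570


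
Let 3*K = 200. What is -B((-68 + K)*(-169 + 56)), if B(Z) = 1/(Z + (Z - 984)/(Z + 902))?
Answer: -4737/709958 ≈ -0.0066722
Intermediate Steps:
K = 200/3 (K = (1/3)*200 = 200/3 ≈ 66.667)
B(Z) = 1/(Z + (-984 + Z)/(902 + Z))
-B((-68 + K)*(-169 + 56)) = -(902 + (-68 + 200/3)*(-169 + 56))/(-984 + ((-68 + 200/3)*(-169 + 56))**2 + 903*((-68 + 200/3)*(-169 + 56))) = -(902 - 4/3*(-113))/(-984 + (-4/3*(-113))**2 + 903*(-4/3*(-113))) = -(902 + 452/3)/(-984 + (452/3)**2 + 903*(452/3)) = -3158/((-984 + 204304/9 + 136052)*3) = -3158/(1419916/9*3) = -9*3158/(1419916*3) = -1*4737/709958 = -4737/709958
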